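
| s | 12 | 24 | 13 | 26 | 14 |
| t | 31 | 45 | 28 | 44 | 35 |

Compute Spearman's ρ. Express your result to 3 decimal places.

Rank s: 1, 4, 2, 5, 3
Rank t: 2, 5, 1, 4, 3
d = rank(s) − rank(t): -1, -1, 1, 1, 0; Σd² = 4
ρ = 1 − 6Σd² / [n(n²−1)] = 1 − 6×4 / (5×24) = 1 − 24/120 ≈ 0.800

0.800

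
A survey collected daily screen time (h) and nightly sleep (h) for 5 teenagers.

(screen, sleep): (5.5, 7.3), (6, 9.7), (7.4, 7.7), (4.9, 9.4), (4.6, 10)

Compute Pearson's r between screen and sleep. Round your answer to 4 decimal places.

-0.5700

n = 5, Σx = 28.4, Σy = 44.1, Σx² = 166.18, Σy² = 395.03, Σxy = 247.39
nΣxy − ΣxΣy = 1236.95 − 1252.44 = -15.49
nΣx² − (Σx)² = 830.9 − 806.56 = 24.34; nΣy² − (Σy)² = 1975.15 − 1944.81 = 30.34
r = -15.49 / √(24.34 × 30.34) = -15.49 / 27.1749 ≈ -0.5700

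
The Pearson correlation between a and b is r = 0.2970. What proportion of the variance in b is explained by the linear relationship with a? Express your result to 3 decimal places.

0.088

r² = (0.2970)² = 0.088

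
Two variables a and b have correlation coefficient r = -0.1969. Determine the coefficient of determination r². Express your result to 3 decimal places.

r² = (-0.1969)² = 0.039

0.039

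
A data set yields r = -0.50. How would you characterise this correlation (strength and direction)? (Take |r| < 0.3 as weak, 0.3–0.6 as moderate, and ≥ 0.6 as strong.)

r = -0.50 < 0 so the relationship is negative.
|r| = 0.50, which falls in the moderate range.

moderate negative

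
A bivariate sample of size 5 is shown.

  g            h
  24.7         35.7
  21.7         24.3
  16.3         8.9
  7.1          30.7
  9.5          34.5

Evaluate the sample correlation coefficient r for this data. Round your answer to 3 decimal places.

n = 5, Σg = 79.3, Σh = 134.1, Σg² = 1487.33, Σh² = 4076.93, Σgh = 2099.89
nΣgh − ΣgΣh = 10499.45 − 10634.13 = -134.68
nΣg² − (Σg)² = 7436.65 − 6288.49 = 1148.16; nΣh² − (Σh)² = 20384.65 − 17982.81 = 2401.84
r = -134.68 / √(1148.16 × 2401.84) = -134.68 / 1660.6314 ≈ -0.081

-0.081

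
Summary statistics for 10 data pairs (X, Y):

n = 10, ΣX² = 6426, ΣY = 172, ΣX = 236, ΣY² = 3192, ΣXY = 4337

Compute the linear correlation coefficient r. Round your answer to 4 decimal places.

0.6211

r = (nΣXY − ΣXΣY) / √[(nΣX² − (ΣX)²)(nΣY² − (ΣY)²)]
Numerator: 10×4337 − 236×172 = 2778
Denominator: √[(64260 − 55696)(31920 − 29584)] = √[8564 × 2336] = 4472.7513
r = 2778 / 4472.7513 ≈ 0.6211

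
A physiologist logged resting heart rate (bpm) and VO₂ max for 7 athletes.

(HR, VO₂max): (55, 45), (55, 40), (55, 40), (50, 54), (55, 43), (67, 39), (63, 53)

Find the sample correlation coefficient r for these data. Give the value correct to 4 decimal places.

-0.2342

n = 7, Σx = 400, Σy = 314, Σx² = 23058, Σy² = 14320, Σxy = 17892
nΣxy − ΣxΣy = 125244 − 125600 = -356
nΣx² − (Σx)² = 161406 − 160000 = 1406; nΣy² − (Σy)² = 100240 − 98596 = 1644
r = -356 / √(1406 × 1644) = -356 / 1520.3500 ≈ -0.2342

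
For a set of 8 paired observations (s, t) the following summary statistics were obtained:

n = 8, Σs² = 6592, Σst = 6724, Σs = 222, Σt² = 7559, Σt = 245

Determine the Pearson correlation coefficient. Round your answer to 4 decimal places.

-0.4814

r = (nΣst − ΣsΣt) / √[(nΣs² − (Σs)²)(nΣt² − (Σt)²)]
Numerator: 8×6724 − 222×245 = -598
Denominator: √[(52736 − 49284)(60472 − 60025)] = √[3452 × 447] = 1242.1932
r = -598 / 1242.1932 ≈ -0.4814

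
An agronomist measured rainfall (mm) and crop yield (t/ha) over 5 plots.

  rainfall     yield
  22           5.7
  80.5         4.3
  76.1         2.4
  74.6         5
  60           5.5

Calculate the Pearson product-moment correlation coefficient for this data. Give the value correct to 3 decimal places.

n = 5, Σx = 313.2, Σy = 22.9, Σx² = 21920.62, Σy² = 111.99, Σxy = 1357.19
nΣxy − ΣxΣy = 6785.95 − 7172.28 = -386.33
nΣx² − (Σx)² = 109603.1 − 98094.24 = 11508.86; nΣy² − (Σy)² = 559.95 − 524.41 = 35.54
r = -386.33 / √(11508.86 × 35.54) = -386.33 / 639.5505 ≈ -0.604

-0.604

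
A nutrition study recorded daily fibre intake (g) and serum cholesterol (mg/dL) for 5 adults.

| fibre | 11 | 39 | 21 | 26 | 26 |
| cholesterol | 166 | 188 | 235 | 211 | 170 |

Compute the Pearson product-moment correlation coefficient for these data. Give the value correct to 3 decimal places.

0.117

n = 5, Σx = 123, Σy = 970, Σx² = 3435, Σy² = 191546, Σxy = 23999
nΣxy − ΣxΣy = 119995 − 119310 = 685
nΣx² − (Σx)² = 17175 − 15129 = 2046; nΣy² − (Σy)² = 957730 − 940900 = 16830
r = 685 / √(2046 × 16830) = 685 / 5868.0644 ≈ 0.117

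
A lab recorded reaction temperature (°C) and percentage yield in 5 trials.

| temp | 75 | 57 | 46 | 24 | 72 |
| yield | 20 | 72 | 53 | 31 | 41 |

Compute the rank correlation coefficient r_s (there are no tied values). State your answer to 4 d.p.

-0.3000

Rank temp: 5, 3, 2, 1, 4
Rank yield: 1, 5, 4, 2, 3
d = rank(temp) − rank(yield): 4, -2, -2, -1, 1; Σd² = 26
ρ = 1 − 6Σd² / [n(n²−1)] = 1 − 6×26 / (5×24) = 1 − 156/120 ≈ -0.3000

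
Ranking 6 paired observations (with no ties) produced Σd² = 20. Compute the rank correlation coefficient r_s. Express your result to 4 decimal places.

ρ = 1 − 6Σd² / [n(n²−1)] = 1 − 6×20 / (6×35)
  = 1 − 120/210 = 1 − 0.57143 ≈ 0.4286

0.4286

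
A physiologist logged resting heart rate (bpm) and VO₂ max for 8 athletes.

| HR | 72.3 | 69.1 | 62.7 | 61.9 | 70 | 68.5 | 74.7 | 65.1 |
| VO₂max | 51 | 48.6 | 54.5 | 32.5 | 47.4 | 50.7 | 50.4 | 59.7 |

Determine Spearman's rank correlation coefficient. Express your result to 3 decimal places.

-0.048

Rank HR: 7, 5, 2, 1, 6, 4, 8, 3
Rank VO₂max: 6, 3, 7, 1, 2, 5, 4, 8
d = rank(HR) − rank(VO₂max): 1, 2, -5, 0, 4, -1, 4, -5; Σd² = 88
ρ = 1 − 6Σd² / [n(n²−1)] = 1 − 6×88 / (8×63) = 1 − 528/504 ≈ -0.048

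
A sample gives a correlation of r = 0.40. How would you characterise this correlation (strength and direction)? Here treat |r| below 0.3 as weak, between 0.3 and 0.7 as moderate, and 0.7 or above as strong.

moderate positive

r = 0.40 > 0 so the relationship is positive.
|r| = 0.40, which falls in the moderate range.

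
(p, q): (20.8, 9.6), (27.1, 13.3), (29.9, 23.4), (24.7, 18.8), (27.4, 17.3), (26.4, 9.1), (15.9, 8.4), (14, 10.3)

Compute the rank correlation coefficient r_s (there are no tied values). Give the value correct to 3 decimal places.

Rank p: 3, 6, 8, 4, 7, 5, 2, 1
Rank q: 3, 5, 8, 7, 6, 2, 1, 4
d = rank(p) − rank(q): 0, 1, 0, -3, 1, 3, 1, -3; Σd² = 30
ρ = 1 − 6Σd² / [n(n²−1)] = 1 − 6×30 / (8×63) = 1 − 180/504 ≈ 0.643

0.643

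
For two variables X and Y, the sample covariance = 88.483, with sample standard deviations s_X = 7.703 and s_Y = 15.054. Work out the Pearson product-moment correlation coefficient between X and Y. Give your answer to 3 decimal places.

0.763

r = Cov(X,Y) / (s_X · s_Y) = 88.483 / (7.703 × 15.054)
  = 88.483 / 115.9610 ≈ 0.763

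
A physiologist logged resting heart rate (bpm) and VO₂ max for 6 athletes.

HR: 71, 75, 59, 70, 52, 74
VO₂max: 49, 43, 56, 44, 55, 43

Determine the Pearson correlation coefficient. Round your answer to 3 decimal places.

n = 6, Σx = 401, Σy = 290, Σx² = 27227, Σy² = 14196, Σxy = 19130
nΣxy − ΣxΣy = 114780 − 116290 = -1510
nΣx² − (Σx)² = 163362 − 160801 = 2561; nΣy² − (Σy)² = 85176 − 84100 = 1076
r = -1510 / √(2561 × 1076) = -1510 / 1660.0108 ≈ -0.910

-0.910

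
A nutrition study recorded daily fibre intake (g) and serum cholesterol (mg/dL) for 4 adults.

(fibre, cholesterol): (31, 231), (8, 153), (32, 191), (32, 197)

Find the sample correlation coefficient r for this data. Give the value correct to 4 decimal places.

0.8120

n = 4, Σx = 103, Σy = 772, Σx² = 3073, Σy² = 152060, Σxy = 20801
nΣxy − ΣxΣy = 83204 − 79516 = 3688
nΣx² − (Σx)² = 12292 − 10609 = 1683; nΣy² − (Σy)² = 608240 − 595984 = 12256
r = 3688 / √(1683 × 12256) = 3688 / 4541.6790 ≈ 0.8120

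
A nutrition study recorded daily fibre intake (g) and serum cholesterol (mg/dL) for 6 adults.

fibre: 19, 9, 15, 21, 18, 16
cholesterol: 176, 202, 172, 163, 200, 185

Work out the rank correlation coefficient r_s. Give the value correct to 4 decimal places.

Rank fibre: 5, 1, 2, 6, 4, 3
Rank cholesterol: 3, 6, 2, 1, 5, 4
d = rank(fibre) − rank(cholesterol): 2, -5, 0, 5, -1, -1; Σd² = 56
ρ = 1 − 6Σd² / [n(n²−1)] = 1 − 6×56 / (6×35) = 1 − 336/210 ≈ -0.6000

-0.6000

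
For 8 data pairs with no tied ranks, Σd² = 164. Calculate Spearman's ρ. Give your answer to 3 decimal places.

ρ = 1 − 6Σd² / [n(n²−1)] = 1 − 6×164 / (8×63)
  = 1 − 984/504 = 1 − 1.9524 ≈ -0.952

-0.952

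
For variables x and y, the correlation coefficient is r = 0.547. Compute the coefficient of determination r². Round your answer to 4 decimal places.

0.2992

r² = (0.547)² = 0.2992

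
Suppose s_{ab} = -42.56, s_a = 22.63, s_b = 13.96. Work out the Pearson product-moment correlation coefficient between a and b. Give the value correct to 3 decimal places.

-0.135

r = Cov(a,b) / (s_a · s_b) = -42.56 / (22.63 × 13.96)
  = -42.56 / 315.9148 ≈ -0.135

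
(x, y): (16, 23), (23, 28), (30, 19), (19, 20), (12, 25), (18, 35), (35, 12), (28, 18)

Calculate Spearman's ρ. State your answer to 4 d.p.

-0.7143

Rank x: 2, 5, 7, 4, 1, 3, 8, 6
Rank y: 5, 7, 3, 4, 6, 8, 1, 2
d = rank(x) − rank(y): -3, -2, 4, 0, -5, -5, 7, 4; Σd² = 144
ρ = 1 − 6Σd² / [n(n²−1)] = 1 − 6×144 / (8×63) = 1 − 864/504 ≈ -0.7143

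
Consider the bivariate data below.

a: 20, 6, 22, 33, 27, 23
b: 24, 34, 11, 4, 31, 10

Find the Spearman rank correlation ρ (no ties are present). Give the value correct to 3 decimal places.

-0.657

Rank a: 2, 1, 3, 6, 5, 4
Rank b: 4, 6, 3, 1, 5, 2
d = rank(a) − rank(b): -2, -5, 0, 5, 0, 2; Σd² = 58
ρ = 1 − 6Σd² / [n(n²−1)] = 1 − 6×58 / (6×35) = 1 − 348/210 ≈ -0.657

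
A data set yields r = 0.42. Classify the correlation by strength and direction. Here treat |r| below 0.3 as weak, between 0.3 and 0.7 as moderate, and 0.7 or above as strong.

moderate positive

r = 0.42 > 0 so the relationship is positive.
|r| = 0.42, which falls in the moderate range.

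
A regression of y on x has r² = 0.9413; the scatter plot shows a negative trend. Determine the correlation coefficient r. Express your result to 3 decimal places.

|r| = √0.9413 = 0.970
The association is negative, so r = −0.970.

-0.970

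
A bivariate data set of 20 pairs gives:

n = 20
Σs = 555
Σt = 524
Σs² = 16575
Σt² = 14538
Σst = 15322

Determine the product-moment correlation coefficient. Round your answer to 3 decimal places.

r = (nΣst − ΣsΣt) / √[(nΣs² − (Σs)²)(nΣt² − (Σt)²)]
Numerator: 20×15322 − 555×524 = 15620
Denominator: √[(331500 − 308025)(290760 − 274576)] = √[23475 × 16184] = 19491.5212
r = 15620 / 19491.5212 ≈ 0.801

0.801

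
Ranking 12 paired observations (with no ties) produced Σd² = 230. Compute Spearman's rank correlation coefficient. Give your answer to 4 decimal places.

ρ = 1 − 6Σd² / [n(n²−1)] = 1 − 6×230 / (12×143)
  = 1 − 1380/1716 = 1 − 0.80420 ≈ 0.1958

0.1958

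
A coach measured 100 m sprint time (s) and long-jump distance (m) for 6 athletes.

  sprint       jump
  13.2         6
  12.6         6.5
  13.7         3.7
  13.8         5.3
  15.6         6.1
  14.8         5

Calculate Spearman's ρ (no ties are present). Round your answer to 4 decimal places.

Rank sprint: 2, 1, 3, 4, 6, 5
Rank jump: 4, 6, 1, 3, 5, 2
d = rank(sprint) − rank(jump): -2, -5, 2, 1, 1, 3; Σd² = 44
ρ = 1 − 6Σd² / [n(n²−1)] = 1 − 6×44 / (6×35) = 1 − 264/210 ≈ -0.2571

-0.2571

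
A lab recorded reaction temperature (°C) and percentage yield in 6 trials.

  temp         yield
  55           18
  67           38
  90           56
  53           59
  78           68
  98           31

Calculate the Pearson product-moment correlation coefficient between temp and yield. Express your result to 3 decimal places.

n = 6, Σx = 441, Σy = 270, Σx² = 34111, Σy² = 13970, Σxy = 20045
nΣxy − ΣxΣy = 120270 − 119070 = 1200
nΣx² − (Σx)² = 204666 − 194481 = 10185; nΣy² − (Σy)² = 83820 − 72900 = 10920
r = 1200 / √(10185 × 10920) = 1200 / 10546.0988 ≈ 0.114

0.114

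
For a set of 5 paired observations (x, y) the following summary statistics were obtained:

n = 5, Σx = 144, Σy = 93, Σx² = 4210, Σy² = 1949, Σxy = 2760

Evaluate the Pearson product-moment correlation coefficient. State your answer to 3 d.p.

0.695

r = (nΣxy − ΣxΣy) / √[(nΣx² − (Σx)²)(nΣy² − (Σy)²)]
Numerator: 5×2760 − 144×93 = 408
Denominator: √[(21050 − 20736)(9745 − 8649)] = √[314 × 1096] = 586.6379
r = 408 / 586.6379 ≈ 0.695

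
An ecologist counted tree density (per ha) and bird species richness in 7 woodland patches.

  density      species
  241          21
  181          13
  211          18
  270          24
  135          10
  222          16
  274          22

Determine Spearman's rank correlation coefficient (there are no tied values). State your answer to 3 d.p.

0.929

Rank density: 5, 2, 3, 6, 1, 4, 7
Rank species: 5, 2, 4, 7, 1, 3, 6
d = rank(density) − rank(species): 0, 0, -1, -1, 0, 1, 1; Σd² = 4
ρ = 1 − 6Σd² / [n(n²−1)] = 1 − 6×4 / (7×48) = 1 − 24/336 ≈ 0.929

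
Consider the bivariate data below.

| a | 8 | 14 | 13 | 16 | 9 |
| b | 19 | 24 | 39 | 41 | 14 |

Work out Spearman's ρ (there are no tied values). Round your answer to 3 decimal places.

Rank a: 1, 4, 3, 5, 2
Rank b: 2, 3, 4, 5, 1
d = rank(a) − rank(b): -1, 1, -1, 0, 1; Σd² = 4
ρ = 1 − 6Σd² / [n(n²−1)] = 1 − 6×4 / (5×24) = 1 − 24/120 ≈ 0.800

0.800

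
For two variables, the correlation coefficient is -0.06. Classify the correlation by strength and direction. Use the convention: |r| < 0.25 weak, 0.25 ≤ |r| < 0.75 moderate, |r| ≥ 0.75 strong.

weak negative

r = -0.06 < 0 so the relationship is negative.
|r| = 0.06, which falls in the weak range.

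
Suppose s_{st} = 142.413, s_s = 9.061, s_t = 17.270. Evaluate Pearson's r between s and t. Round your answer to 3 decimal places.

0.910

r = Cov(s,t) / (s_s · s_t) = 142.413 / (9.061 × 17.270)
  = 142.413 / 156.4835 ≈ 0.910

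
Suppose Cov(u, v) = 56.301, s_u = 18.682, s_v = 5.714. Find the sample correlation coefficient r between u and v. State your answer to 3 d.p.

r = Cov(u,v) / (s_u · s_v) = 56.301 / (18.682 × 5.714)
  = 56.301 / 106.7489 ≈ 0.527

0.527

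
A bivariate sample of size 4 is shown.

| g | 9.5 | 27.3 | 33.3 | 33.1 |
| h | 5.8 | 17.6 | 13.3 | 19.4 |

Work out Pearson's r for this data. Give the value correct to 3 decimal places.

0.851

n = 4, Σg = 103.2, Σh = 56.1, Σg² = 3040.04, Σh² = 896.65, Σgh = 1620.61
nΣgh − ΣgΣh = 6482.44 − 5789.52 = 692.92
nΣg² − (Σg)² = 12160.16 − 10650.24 = 1509.92; nΣh² − (Σh)² = 3586.6 − 3147.21 = 439.39
r = 692.92 / √(1509.92 × 439.39) = 692.92 / 814.5206 ≈ 0.851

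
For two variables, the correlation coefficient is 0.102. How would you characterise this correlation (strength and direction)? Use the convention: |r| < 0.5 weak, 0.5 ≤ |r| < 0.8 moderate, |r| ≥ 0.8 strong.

weak positive

r = 0.102 > 0 so the relationship is positive.
|r| = 0.102, which falls in the weak range.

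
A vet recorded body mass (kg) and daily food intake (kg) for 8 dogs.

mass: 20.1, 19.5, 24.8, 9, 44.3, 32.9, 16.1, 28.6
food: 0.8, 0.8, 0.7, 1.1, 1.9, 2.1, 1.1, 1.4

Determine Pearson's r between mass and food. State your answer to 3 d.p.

n = 8, Σx = 195.3, Σy = 9.9, Σx² = 5602.37, Σy² = 14.17, Σxy = 269.95
nΣxy − ΣxΣy = 2159.6 − 1933.47 = 226.13
nΣx² − (Σx)² = 44818.96 − 38142.09 = 6676.87; nΣy² − (Σy)² = 113.36 − 98.01 = 15.35
r = 226.13 / √(6676.87 × 15.35) = 226.13 / 320.1405 ≈ 0.706

0.706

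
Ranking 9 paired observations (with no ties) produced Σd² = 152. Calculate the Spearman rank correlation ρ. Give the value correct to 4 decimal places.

-0.2667

ρ = 1 − 6Σd² / [n(n²−1)] = 1 − 6×152 / (9×80)
  = 1 − 912/720 = 1 − 1.26667 ≈ -0.2667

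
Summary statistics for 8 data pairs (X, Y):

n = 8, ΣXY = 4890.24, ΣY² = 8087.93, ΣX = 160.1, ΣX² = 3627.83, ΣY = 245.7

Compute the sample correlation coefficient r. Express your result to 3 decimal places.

-0.056

r = (nΣXY − ΣXΣY) / √[(nΣX² − (ΣX)²)(nΣY² − (ΣY)²)]
Numerator: 8×4890.24 − 160.1×245.7 = -214.65
Denominator: √[(29022.64 − 25632.01)(64703.44 − 60368.49)] = √[3390.63 × 4334.95] = 3833.8247
r = -214.65 / 3833.8247 ≈ -0.056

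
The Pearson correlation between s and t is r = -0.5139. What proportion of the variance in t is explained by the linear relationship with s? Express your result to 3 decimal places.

r² = (-0.5139)² = 0.264

0.264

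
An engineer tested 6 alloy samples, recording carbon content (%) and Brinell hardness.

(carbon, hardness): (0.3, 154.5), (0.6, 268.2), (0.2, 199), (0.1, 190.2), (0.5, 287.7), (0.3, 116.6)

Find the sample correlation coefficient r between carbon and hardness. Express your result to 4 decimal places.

n = 6, Σx = 2, Σy = 1216.2, Σx² = 0.84, Σy² = 267945.38, Σxy = 444.92
nΣxy − ΣxΣy = 2669.52 − 2432.4 = 237.12
nΣx² − (Σx)² = 5.04 − 4 = 1.04; nΣy² − (Σy)² = 1607672.28 − 1479142.44 = 128529.84
r = 237.12 / √(1.04 × 128529.84) = 237.12 / 365.6105 ≈ 0.6486

0.6486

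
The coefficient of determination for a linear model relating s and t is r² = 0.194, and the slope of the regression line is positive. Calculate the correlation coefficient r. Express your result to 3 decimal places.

0.440

|r| = √0.194 = 0.440
The association is positive, so r = 0.440.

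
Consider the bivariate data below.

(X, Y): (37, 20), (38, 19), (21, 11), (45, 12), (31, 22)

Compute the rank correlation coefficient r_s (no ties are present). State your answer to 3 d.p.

Rank X: 3, 4, 1, 5, 2
Rank Y: 4, 3, 1, 2, 5
d = rank(X) − rank(Y): -1, 1, 0, 3, -3; Σd² = 20
ρ = 1 − 6Σd² / [n(n²−1)] = 1 − 6×20 / (5×24) = 1 − 120/120 ≈ 0.000

0.000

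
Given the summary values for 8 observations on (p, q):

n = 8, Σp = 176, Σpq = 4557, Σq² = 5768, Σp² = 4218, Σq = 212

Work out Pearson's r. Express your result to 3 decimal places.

r = (nΣpq − ΣpΣq) / √[(nΣp² − (Σp)²)(nΣq² − (Σq)²)]
Numerator: 8×4557 − 176×212 = -856
Denominator: √[(33744 − 30976)(46144 − 44944)] = √[2768 × 1200] = 1822.5257
r = -856 / 1822.5257 ≈ -0.470

-0.470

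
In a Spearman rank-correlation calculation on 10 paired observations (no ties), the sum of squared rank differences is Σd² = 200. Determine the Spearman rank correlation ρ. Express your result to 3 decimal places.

ρ = 1 − 6Σd² / [n(n²−1)] = 1 − 6×200 / (10×99)
  = 1 − 1200/990 = 1 − 1.2121 ≈ -0.212

-0.212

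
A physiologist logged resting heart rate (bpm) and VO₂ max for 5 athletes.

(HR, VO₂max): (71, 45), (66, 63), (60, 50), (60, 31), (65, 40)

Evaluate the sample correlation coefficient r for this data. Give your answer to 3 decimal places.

n = 5, Σx = 322, Σy = 229, Σx² = 20822, Σy² = 11055, Σxy = 14813
nΣxy − ΣxΣy = 74065 − 73738 = 327
nΣx² − (Σx)² = 104110 − 103684 = 426; nΣy² − (Σy)² = 55275 − 52441 = 2834
r = 327 / √(426 × 2834) = 327 / 1098.7648 ≈ 0.298

0.298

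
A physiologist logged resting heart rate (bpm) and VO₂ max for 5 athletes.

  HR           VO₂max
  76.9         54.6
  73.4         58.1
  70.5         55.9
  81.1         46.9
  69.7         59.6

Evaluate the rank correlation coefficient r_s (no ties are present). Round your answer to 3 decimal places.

-0.900

Rank HR: 4, 3, 2, 5, 1
Rank VO₂max: 2, 4, 3, 1, 5
d = rank(HR) − rank(VO₂max): 2, -1, -1, 4, -4; Σd² = 38
ρ = 1 − 6Σd² / [n(n²−1)] = 1 − 6×38 / (5×24) = 1 − 228/120 ≈ -0.900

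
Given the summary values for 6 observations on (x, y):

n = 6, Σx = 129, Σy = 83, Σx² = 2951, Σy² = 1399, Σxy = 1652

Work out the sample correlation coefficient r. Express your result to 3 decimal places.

r = (nΣxy − ΣxΣy) / √[(nΣx² − (Σx)²)(nΣy² − (Σy)²)]
Numerator: 6×1652 − 129×83 = -795
Denominator: √[(17706 − 16641)(8394 − 6889)] = √[1065 × 1505] = 1266.0273
r = -795 / 1266.0273 ≈ -0.628

-0.628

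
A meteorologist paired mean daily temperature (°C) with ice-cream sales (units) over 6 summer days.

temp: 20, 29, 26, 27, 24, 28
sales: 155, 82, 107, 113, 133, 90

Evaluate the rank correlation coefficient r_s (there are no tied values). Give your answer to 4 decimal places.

-0.9429

Rank temp: 1, 6, 3, 4, 2, 5
Rank sales: 6, 1, 3, 4, 5, 2
d = rank(temp) − rank(sales): -5, 5, 0, 0, -3, 3; Σd² = 68
ρ = 1 − 6Σd² / [n(n²−1)] = 1 − 6×68 / (6×35) = 1 − 408/210 ≈ -0.9429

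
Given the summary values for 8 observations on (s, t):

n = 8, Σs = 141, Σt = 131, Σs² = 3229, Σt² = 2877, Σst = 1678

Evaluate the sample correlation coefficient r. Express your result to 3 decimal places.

-0.855

r = (nΣst − ΣsΣt) / √[(nΣs² − (Σs)²)(nΣt² − (Σt)²)]
Numerator: 8×1678 − 141×131 = -5047
Denominator: √[(25832 − 19881)(23016 − 17161)] = √[5951 × 5855] = 5902.8048
r = -5047 / 5902.8048 ≈ -0.855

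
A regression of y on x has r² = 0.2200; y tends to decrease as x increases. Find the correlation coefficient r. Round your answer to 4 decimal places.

-0.4690

|r| = √0.2200 = 0.4690
The association is negative, so r = −0.4690.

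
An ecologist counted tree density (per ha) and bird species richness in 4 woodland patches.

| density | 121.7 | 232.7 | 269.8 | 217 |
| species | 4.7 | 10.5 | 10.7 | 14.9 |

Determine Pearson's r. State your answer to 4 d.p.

n = 4, Σx = 841.2, Σy = 40.8, Σx² = 188841.22, Σy² = 468.84, Σxy = 9135.5
nΣxy − ΣxΣy = 36542 − 34320.96 = 2221.04
nΣx² − (Σx)² = 755364.88 − 707617.44 = 47747.44; nΣy² − (Σy)² = 1875.36 − 1664.64 = 210.72
r = 2221.04 / √(47747.44 × 210.72) = 2221.04 / 3171.9616 ≈ 0.7002

0.7002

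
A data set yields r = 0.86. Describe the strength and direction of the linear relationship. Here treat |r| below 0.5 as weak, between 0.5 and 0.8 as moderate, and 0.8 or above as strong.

r = 0.86 > 0 so the relationship is positive.
|r| = 0.86, which falls in the strong range.

strong positive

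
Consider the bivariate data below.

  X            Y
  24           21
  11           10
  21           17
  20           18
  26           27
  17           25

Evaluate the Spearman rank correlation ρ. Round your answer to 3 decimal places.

Rank X: 5, 1, 4, 3, 6, 2
Rank Y: 4, 1, 2, 3, 6, 5
d = rank(X) − rank(Y): 1, 0, 2, 0, 0, -3; Σd² = 14
ρ = 1 − 6Σd² / [n(n²−1)] = 1 − 6×14 / (6×35) = 1 − 84/210 ≈ 0.600

0.600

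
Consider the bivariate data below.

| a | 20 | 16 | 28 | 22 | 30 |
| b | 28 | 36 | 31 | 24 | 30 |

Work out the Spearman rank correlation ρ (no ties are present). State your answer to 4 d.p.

-0.2000

Rank a: 2, 1, 4, 3, 5
Rank b: 2, 5, 4, 1, 3
d = rank(a) − rank(b): 0, -4, 0, 2, 2; Σd² = 24
ρ = 1 − 6Σd² / [n(n²−1)] = 1 − 6×24 / (5×24) = 1 − 144/120 ≈ -0.2000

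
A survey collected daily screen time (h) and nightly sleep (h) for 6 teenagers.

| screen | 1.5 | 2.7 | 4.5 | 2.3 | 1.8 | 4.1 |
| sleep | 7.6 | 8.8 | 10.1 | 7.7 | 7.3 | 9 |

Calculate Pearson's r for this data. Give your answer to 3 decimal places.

n = 6, Σx = 16.9, Σy = 50.5, Σx² = 55.13, Σy² = 430.79, Σxy = 148.36
nΣxy − ΣxΣy = 890.16 − 853.45 = 36.71
nΣx² − (Σx)² = 330.78 − 285.61 = 45.17; nΣy² − (Σy)² = 2584.74 − 2550.25 = 34.49
r = 36.71 / √(45.17 × 34.49) = 36.71 / 39.4704 ≈ 0.930

0.930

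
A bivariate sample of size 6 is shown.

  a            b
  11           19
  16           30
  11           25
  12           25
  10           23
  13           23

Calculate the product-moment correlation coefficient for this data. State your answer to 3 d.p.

0.749

n = 6, Σa = 73, Σb = 145, Σa² = 911, Σb² = 3569, Σab = 1793
nΣab − ΣaΣb = 10758 − 10585 = 173
nΣa² − (Σa)² = 5466 − 5329 = 137; nΣb² − (Σb)² = 21414 − 21025 = 389
r = 173 / √(137 × 389) = 173 / 230.8528 ≈ 0.749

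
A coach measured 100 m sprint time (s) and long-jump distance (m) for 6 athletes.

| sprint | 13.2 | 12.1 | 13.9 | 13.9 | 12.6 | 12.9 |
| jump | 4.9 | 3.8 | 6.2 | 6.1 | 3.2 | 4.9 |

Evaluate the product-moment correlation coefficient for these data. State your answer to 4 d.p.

n = 6, Σx = 78.6, Σy = 29.1, Σx² = 1032.24, Σy² = 148.35, Σxy = 385.16
nΣxy − ΣxΣy = 2310.96 − 2287.26 = 23.7
nΣx² − (Σx)² = 6193.44 − 6177.96 = 15.48; nΣy² − (Σy)² = 890.1 − 846.81 = 43.29
r = 23.7 / √(15.48 × 43.29) = 23.7 / 25.8869 ≈ 0.9155

0.9155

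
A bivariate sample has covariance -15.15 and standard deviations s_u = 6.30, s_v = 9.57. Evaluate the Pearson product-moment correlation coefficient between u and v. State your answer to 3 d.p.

r = Cov(u,v) / (s_u · s_v) = -15.15 / (6.30 × 9.57)
  = -15.15 / 60.2910 ≈ -0.251

-0.251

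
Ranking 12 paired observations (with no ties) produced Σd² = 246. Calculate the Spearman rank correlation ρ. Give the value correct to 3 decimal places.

0.140

ρ = 1 − 6Σd² / [n(n²−1)] = 1 − 6×246 / (12×143)
  = 1 − 1476/1716 = 1 − 0.8601 ≈ 0.140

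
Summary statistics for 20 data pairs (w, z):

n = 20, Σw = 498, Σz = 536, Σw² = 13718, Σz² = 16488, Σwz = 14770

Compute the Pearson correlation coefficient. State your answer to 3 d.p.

r = (nΣwz − ΣwΣz) / √[(nΣw² − (Σw)²)(nΣz² − (Σz)²)]
Numerator: 20×14770 − 498×536 = 28472
Denominator: √[(274360 − 248004)(329760 − 287296)] = √[26356 × 42464] = 33454.1654
r = 28472 / 33454.1654 ≈ 0.851

0.851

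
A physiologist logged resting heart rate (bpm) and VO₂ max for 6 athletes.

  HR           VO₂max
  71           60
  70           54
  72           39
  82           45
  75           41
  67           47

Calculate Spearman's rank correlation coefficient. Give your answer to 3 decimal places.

-0.543

Rank HR: 3, 2, 4, 6, 5, 1
Rank VO₂max: 6, 5, 1, 3, 2, 4
d = rank(HR) − rank(VO₂max): -3, -3, 3, 3, 3, -3; Σd² = 54
ρ = 1 − 6Σd² / [n(n²−1)] = 1 − 6×54 / (6×35) = 1 − 324/210 ≈ -0.543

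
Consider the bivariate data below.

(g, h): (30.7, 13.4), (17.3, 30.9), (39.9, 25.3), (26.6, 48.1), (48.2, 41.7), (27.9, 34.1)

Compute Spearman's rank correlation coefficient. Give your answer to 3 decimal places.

-0.143

Rank g: 4, 1, 5, 2, 6, 3
Rank h: 1, 3, 2, 6, 5, 4
d = rank(g) − rank(h): 3, -2, 3, -4, 1, -1; Σd² = 40
ρ = 1 − 6Σd² / [n(n²−1)] = 1 − 6×40 / (6×35) = 1 − 240/210 ≈ -0.143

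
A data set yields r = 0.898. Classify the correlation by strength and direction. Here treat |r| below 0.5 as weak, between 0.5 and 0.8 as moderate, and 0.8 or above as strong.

r = 0.898 > 0 so the relationship is positive.
|r| = 0.898, which falls in the strong range.

strong positive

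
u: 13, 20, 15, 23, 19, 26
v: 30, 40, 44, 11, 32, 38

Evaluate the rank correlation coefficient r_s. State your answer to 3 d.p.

Rank u: 1, 4, 2, 5, 3, 6
Rank v: 2, 5, 6, 1, 3, 4
d = rank(u) − rank(v): -1, -1, -4, 4, 0, 2; Σd² = 38
ρ = 1 − 6Σd² / [n(n²−1)] = 1 − 6×38 / (6×35) = 1 − 228/210 ≈ -0.086

-0.086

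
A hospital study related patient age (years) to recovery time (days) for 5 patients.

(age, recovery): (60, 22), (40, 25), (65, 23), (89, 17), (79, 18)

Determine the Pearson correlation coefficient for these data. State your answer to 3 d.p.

n = 5, Σx = 333, Σy = 105, Σx² = 23587, Σy² = 2251, Σxy = 6750
nΣxy − ΣxΣy = 33750 − 34965 = -1215
nΣx² − (Σx)² = 117935 − 110889 = 7046; nΣy² − (Σy)² = 11255 − 11025 = 230
r = -1215 / √(7046 × 230) = -1215 / 1273.0200 ≈ -0.954

-0.954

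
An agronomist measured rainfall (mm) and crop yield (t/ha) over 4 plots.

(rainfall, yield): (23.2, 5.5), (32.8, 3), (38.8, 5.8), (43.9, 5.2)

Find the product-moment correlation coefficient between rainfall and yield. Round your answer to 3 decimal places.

0.093

n = 4, Σx = 138.7, Σy = 19.5, Σx² = 5046.73, Σy² = 99.93, Σxy = 679.32
nΣxy − ΣxΣy = 2717.28 − 2704.65 = 12.63
nΣx² − (Σx)² = 20186.92 − 19237.69 = 949.23; nΣy² − (Σy)² = 399.72 − 380.25 = 19.47
r = 12.63 / √(949.23 × 19.47) = 12.63 / 135.9467 ≈ 0.093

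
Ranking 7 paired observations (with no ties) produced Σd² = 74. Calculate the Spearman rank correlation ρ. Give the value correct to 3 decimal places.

-0.321

ρ = 1 − 6Σd² / [n(n²−1)] = 1 − 6×74 / (7×48)
  = 1 − 444/336 = 1 − 1.3214 ≈ -0.321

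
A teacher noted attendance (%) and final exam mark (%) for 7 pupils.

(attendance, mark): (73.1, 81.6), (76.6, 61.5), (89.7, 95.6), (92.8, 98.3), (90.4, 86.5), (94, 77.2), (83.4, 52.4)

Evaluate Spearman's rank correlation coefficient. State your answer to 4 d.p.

0.3929

Rank attendance: 1, 2, 4, 6, 5, 7, 3
Rank mark: 4, 2, 6, 7, 5, 3, 1
d = rank(attendance) − rank(mark): -3, 0, -2, -1, 0, 4, 2; Σd² = 34
ρ = 1 − 6Σd² / [n(n²−1)] = 1 − 6×34 / (7×48) = 1 − 204/336 ≈ 0.3929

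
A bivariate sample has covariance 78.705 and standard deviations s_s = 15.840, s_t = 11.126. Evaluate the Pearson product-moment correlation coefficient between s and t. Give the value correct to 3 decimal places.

r = Cov(s,t) / (s_s · s_t) = 78.705 / (15.840 × 11.126)
  = 78.705 / 176.2358 ≈ 0.447

0.447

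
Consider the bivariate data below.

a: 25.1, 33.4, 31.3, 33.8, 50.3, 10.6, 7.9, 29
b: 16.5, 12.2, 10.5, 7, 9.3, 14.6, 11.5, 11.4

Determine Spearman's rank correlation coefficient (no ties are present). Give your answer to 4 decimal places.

-0.6905

Rank a: 3, 6, 5, 7, 8, 2, 1, 4
Rank b: 8, 6, 3, 1, 2, 7, 5, 4
d = rank(a) − rank(b): -5, 0, 2, 6, 6, -5, -4, 0; Σd² = 142
ρ = 1 − 6Σd² / [n(n²−1)] = 1 − 6×142 / (8×63) = 1 − 852/504 ≈ -0.6905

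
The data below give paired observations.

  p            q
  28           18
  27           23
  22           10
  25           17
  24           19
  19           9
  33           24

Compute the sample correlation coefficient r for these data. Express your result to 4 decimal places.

n = 7, Σp = 178, Σq = 120, Σp² = 4648, Σq² = 2260, Σpq = 3189
nΣpq − ΣpΣq = 22323 − 21360 = 963
nΣp² − (Σp)² = 32536 − 31684 = 852; nΣq² − (Σq)² = 15820 − 14400 = 1420
r = 963 / √(852 × 1420) = 963 / 1099.9273 ≈ 0.8755

0.8755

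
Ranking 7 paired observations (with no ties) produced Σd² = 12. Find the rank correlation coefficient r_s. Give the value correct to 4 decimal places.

0.7857

ρ = 1 − 6Σd² / [n(n²−1)] = 1 − 6×12 / (7×48)
  = 1 − 72/336 = 1 − 0.21429 ≈ 0.7857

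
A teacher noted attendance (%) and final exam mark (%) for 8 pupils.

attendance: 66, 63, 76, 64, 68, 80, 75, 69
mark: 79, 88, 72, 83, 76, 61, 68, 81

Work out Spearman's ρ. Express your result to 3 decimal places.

Rank attendance: 3, 1, 7, 2, 4, 8, 6, 5
Rank mark: 5, 8, 3, 7, 4, 1, 2, 6
d = rank(attendance) − rank(mark): -2, -7, 4, -5, 0, 7, 4, -1; Σd² = 160
ρ = 1 − 6Σd² / [n(n²−1)] = 1 − 6×160 / (8×63) = 1 − 960/504 ≈ -0.905

-0.905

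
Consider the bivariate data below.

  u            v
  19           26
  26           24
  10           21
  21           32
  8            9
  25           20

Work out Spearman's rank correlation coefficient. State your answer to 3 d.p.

Rank u: 3, 6, 2, 4, 1, 5
Rank v: 5, 4, 3, 6, 1, 2
d = rank(u) − rank(v): -2, 2, -1, -2, 0, 3; Σd² = 22
ρ = 1 − 6Σd² / [n(n²−1)] = 1 − 6×22 / (6×35) = 1 − 132/210 ≈ 0.371

0.371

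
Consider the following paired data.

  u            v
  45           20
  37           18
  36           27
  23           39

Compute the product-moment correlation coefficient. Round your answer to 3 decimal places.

n = 4, Σu = 141, Σv = 104, Σu² = 5219, Σv² = 2974, Σuv = 3435
nΣuv − ΣuΣv = 13740 − 14664 = -924
nΣu² − (Σu)² = 20876 − 19881 = 995; nΣv² − (Σv)² = 11896 − 10816 = 1080
r = -924 / √(995 × 1080) = -924 / 1036.6292 ≈ -0.891

-0.891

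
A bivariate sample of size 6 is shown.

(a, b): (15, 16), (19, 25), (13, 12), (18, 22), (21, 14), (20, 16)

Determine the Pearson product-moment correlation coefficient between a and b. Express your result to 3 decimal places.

0.340

n = 6, Σa = 106, Σb = 105, Σa² = 1920, Σb² = 1961, Σab = 1881
nΣab − ΣaΣb = 11286 − 11130 = 156
nΣa² − (Σa)² = 11520 − 11236 = 284; nΣb² − (Σb)² = 11766 − 11025 = 741
r = 156 / √(284 × 741) = 156 / 458.7418 ≈ 0.340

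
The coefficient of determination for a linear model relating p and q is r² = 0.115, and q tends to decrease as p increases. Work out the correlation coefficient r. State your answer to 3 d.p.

-0.339

|r| = √0.115 = 0.339
The association is negative, so r = −0.339.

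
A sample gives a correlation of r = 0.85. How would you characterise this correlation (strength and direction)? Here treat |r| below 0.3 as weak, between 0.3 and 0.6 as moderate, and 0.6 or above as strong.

r = 0.85 > 0 so the relationship is positive.
|r| = 0.85, which falls in the strong range.

strong positive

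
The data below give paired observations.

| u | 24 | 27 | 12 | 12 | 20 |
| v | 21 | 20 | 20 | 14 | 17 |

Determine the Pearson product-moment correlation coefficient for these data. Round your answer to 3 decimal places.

n = 5, Σu = 95, Σv = 92, Σu² = 1993, Σv² = 1726, Σuv = 1792
nΣuv − ΣuΣv = 8960 − 8740 = 220
nΣu² − (Σu)² = 9965 − 9025 = 940; nΣv² − (Σv)² = 8630 − 8464 = 166
r = 220 / √(940 × 166) = 220 / 395.0190 ≈ 0.557

0.557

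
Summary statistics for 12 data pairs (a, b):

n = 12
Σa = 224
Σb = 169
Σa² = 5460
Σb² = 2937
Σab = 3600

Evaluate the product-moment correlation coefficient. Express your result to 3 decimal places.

r = (nΣab − ΣaΣb) / √[(nΣa² − (Σa)²)(nΣb² − (Σb)²)]
Numerator: 12×3600 − 224×169 = 5344
Denominator: √[(65520 − 50176)(35244 − 28561)] = √[15344 × 6683] = 10126.3988
r = 5344 / 10126.3988 ≈ 0.528

0.528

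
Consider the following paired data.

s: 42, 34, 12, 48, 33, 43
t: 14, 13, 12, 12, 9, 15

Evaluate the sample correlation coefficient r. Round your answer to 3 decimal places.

0.317

n = 6, Σs = 212, Σt = 75, Σs² = 8306, Σt² = 959, Σst = 2692
nΣst − ΣsΣt = 16152 − 15900 = 252
nΣs² − (Σs)² = 49836 − 44944 = 4892; nΣt² − (Σt)² = 5754 − 5625 = 129
r = 252 / √(4892 × 129) = 252 / 794.3979 ≈ 0.317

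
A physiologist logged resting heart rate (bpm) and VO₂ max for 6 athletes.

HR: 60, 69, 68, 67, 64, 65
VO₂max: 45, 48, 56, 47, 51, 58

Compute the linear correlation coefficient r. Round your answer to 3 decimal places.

0.300

n = 6, Σx = 393, Σy = 305, Σx² = 25795, Σy² = 15639, Σxy = 20003
nΣxy − ΣxΣy = 120018 − 119865 = 153
nΣx² − (Σx)² = 154770 − 154449 = 321; nΣy² − (Σy)² = 93834 − 93025 = 809
r = 153 / √(321 × 809) = 153 / 509.5969 ≈ 0.300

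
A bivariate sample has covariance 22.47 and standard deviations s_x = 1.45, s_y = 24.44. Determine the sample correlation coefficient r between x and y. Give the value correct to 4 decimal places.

r = Cov(x,y) / (s_x · s_y) = 22.47 / (1.45 × 24.44)
  = 22.47 / 35.4380 ≈ 0.6341

0.6341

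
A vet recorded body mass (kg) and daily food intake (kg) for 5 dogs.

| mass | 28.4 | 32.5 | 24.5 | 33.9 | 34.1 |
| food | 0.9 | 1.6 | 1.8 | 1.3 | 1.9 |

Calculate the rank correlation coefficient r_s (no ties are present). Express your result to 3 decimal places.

Rank mass: 2, 3, 1, 4, 5
Rank food: 1, 3, 4, 2, 5
d = rank(mass) − rank(food): 1, 0, -3, 2, 0; Σd² = 14
ρ = 1 − 6Σd² / [n(n²−1)] = 1 − 6×14 / (5×24) = 1 − 84/120 ≈ 0.300

0.300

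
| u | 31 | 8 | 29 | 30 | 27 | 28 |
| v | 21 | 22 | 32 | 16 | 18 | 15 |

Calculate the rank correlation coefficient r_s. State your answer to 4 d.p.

Rank u: 6, 1, 4, 5, 2, 3
Rank v: 4, 5, 6, 2, 3, 1
d = rank(u) − rank(v): 2, -4, -2, 3, -1, 2; Σd² = 38
ρ = 1 − 6Σd² / [n(n²−1)] = 1 − 6×38 / (6×35) = 1 − 228/210 ≈ -0.0857

-0.0857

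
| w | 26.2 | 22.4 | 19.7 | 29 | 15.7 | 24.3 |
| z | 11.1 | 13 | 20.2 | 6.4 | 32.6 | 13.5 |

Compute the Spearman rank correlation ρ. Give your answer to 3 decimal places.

Rank w: 5, 3, 2, 6, 1, 4
Rank z: 2, 3, 5, 1, 6, 4
d = rank(w) − rank(z): 3, 0, -3, 5, -5, 0; Σd² = 68
ρ = 1 − 6Σd² / [n(n²−1)] = 1 − 6×68 / (6×35) = 1 − 408/210 ≈ -0.943

-0.943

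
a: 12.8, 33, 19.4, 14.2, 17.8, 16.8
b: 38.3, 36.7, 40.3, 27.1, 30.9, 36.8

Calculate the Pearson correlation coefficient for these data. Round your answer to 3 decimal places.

n = 6, Σa = 114, Σb = 210.1, Σa² = 2429.92, Σb² = 7481.33, Σab = 4036.24
nΣab − ΣaΣb = 24217.44 − 23951.4 = 266.04
nΣa² − (Σa)² = 14579.52 − 12996 = 1583.52; nΣb² − (Σb)² = 44887.98 − 44142.01 = 745.97
r = 266.04 / √(1583.52 × 745.97) = 266.04 / 1086.8571 ≈ 0.245

0.245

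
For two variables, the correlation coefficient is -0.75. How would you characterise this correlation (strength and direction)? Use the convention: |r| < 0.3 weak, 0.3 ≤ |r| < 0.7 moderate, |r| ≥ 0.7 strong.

r = -0.75 < 0 so the relationship is negative.
|r| = 0.75, which falls in the strong range.

strong negative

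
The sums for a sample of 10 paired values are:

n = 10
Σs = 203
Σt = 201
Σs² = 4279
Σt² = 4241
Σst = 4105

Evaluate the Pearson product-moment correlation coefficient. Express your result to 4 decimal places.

r = (nΣst − ΣsΣt) / √[(nΣs² − (Σs)²)(nΣt² − (Σt)²)]
Numerator: 10×4105 − 203×201 = 247
Denominator: √[(42790 − 41209)(42410 − 40401)] = √[1581 × 2009] = 1782.1978
r = 247 / 1782.1978 ≈ 0.1386

0.1386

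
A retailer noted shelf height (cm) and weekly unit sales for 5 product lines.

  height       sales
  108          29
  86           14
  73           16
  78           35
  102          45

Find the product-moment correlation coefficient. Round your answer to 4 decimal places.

0.5042

n = 5, Σx = 447, Σy = 139, Σx² = 40877, Σy² = 4543, Σxy = 12824
nΣxy − ΣxΣy = 64120 − 62133 = 1987
nΣx² − (Σx)² = 204385 − 199809 = 4576; nΣy² − (Σy)² = 22715 − 19321 = 3394
r = 1987 / √(4576 × 3394) = 1987 / 3940.9319 ≈ 0.5042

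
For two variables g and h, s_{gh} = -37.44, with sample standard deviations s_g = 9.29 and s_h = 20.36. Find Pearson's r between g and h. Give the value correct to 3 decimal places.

-0.198

r = Cov(g,h) / (s_g · s_h) = -37.44 / (9.29 × 20.36)
  = -37.44 / 189.1444 ≈ -0.198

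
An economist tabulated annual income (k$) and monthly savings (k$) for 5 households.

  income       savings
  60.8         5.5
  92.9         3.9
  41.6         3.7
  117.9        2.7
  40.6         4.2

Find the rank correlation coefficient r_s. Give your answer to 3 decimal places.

-0.500

Rank income: 3, 4, 2, 5, 1
Rank savings: 5, 3, 2, 1, 4
d = rank(income) − rank(savings): -2, 1, 0, 4, -3; Σd² = 30
ρ = 1 − 6Σd² / [n(n²−1)] = 1 − 6×30 / (5×24) = 1 − 180/120 ≈ -0.500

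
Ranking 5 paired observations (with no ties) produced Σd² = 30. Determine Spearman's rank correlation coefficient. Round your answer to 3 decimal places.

ρ = 1 − 6Σd² / [n(n²−1)] = 1 − 6×30 / (5×24)
  = 1 − 180/120 = 1 − 1.5000 ≈ -0.500

-0.500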